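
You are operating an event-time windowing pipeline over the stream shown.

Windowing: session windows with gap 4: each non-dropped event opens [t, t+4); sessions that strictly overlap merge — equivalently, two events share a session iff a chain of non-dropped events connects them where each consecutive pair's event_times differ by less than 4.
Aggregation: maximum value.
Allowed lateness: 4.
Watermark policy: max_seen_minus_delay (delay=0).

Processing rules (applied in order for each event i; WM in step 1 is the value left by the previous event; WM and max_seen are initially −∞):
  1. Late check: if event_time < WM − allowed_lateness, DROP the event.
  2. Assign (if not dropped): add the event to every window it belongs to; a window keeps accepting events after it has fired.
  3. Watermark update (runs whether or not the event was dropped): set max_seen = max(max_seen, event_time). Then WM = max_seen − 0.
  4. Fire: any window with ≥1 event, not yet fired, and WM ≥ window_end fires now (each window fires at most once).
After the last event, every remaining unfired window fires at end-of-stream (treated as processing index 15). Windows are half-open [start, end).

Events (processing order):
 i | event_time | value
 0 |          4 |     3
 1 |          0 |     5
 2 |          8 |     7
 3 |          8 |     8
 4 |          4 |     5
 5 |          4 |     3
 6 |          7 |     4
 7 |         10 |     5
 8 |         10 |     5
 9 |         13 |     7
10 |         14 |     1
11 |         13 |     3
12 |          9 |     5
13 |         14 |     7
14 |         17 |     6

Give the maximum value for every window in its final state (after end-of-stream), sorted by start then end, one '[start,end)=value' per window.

i=0 t=4 v=3: → [4,8); WM=4
i=1 t=0 v=5: → [0,4); WM=4
i=2 t=8 v=7: → [8,12); WM=8
i=3 t=8 v=8: → [8,12); WM=8
i=4 t=4 v=5: → [4,8); WM=8
i=5 t=4 v=3: → [4,8); WM=8
i=6 t=7 v=4: → [4,12); WM=8
i=7 t=10 v=5: → [4,14); WM=10
i=8 t=10 v=5: → [4,14); WM=10
i=9 t=13 v=7: → [4,17); WM=13
i=10 t=14 v=1: → [4,18); WM=14
i=11 t=13 v=3: → [4,18); WM=14
i=12 t=9 v=5: DROP (t<14-4); WM=14
i=13 t=14 v=7: → [4,18); WM=14
i=14 t=17 v=6: → [4,21); WM=17

[0,4)=5 [4,21)=8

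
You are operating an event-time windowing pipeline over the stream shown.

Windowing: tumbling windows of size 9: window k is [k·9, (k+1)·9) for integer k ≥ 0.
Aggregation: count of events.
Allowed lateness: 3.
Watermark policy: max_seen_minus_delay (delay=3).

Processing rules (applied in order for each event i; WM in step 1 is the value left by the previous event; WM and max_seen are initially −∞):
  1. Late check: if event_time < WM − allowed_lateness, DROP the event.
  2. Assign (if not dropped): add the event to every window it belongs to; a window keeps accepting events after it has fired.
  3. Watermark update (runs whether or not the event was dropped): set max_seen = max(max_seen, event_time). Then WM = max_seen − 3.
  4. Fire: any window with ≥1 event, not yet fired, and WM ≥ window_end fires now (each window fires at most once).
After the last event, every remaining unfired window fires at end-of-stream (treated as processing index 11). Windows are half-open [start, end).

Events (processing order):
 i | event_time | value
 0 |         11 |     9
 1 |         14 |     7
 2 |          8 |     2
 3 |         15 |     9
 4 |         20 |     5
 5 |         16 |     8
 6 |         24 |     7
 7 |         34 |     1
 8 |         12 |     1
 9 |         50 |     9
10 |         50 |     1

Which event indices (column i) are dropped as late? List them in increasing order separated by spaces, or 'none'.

8

i=0 t=11 v=9: → [9,18); WM=8
i=1 t=14 v=7: → [9,18); WM=11
i=2 t=8 v=2: → [0,9); WM=11; [0,9) fires=1
i=3 t=15 v=9: → [9,18); WM=12
i=4 t=20 v=5: → [18,27); WM=17
i=5 t=16 v=8: → [9,18); WM=17
i=6 t=24 v=7: → [18,27); WM=21; [9,18) fires=4
i=7 t=34 v=1: → [27,36); WM=31; [18,27) fires=2
i=8 t=12 v=1: DROP (t<31-3); WM=31
i=9 t=50 v=9: → [45,54); WM=47; [27,36) fires=1
i=10 t=50 v=1: → [45,54); WM=47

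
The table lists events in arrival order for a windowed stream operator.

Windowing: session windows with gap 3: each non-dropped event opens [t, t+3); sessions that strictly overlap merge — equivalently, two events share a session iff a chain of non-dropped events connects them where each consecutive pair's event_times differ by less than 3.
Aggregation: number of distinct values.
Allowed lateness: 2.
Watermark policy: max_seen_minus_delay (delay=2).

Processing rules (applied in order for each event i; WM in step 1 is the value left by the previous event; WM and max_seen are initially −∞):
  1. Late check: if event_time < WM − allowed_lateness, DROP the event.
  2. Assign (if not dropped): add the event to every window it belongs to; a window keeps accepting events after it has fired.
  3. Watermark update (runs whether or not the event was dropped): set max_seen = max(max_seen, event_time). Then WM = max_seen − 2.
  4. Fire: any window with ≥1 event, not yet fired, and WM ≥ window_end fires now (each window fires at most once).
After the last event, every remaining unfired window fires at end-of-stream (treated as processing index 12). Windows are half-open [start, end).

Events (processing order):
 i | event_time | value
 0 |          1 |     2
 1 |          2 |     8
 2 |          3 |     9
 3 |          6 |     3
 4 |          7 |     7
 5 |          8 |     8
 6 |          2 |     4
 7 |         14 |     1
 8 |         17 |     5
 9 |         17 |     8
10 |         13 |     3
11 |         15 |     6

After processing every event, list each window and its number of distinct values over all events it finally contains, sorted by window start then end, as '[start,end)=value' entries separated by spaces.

[1,6)=3 [6,11)=3 [13,20)=5

i=0 t=1 v=2: → [1,4); WM=-1
i=1 t=2 v=8: → [1,5); WM=0
i=2 t=3 v=9: → [1,6); WM=1
i=3 t=6 v=3: → [6,9); WM=4
i=4 t=7 v=7: → [6,10); WM=5
i=5 t=8 v=8: → [6,11); WM=6
i=6 t=2 v=4: DROP (t<6-2); WM=6
i=7 t=14 v=1: → [14,17); WM=12
i=8 t=17 v=5: → [17,20); WM=15
i=9 t=17 v=8: → [17,20); WM=15
i=10 t=13 v=3: → [13,17); WM=15
i=11 t=15 v=6: → [13,20); WM=15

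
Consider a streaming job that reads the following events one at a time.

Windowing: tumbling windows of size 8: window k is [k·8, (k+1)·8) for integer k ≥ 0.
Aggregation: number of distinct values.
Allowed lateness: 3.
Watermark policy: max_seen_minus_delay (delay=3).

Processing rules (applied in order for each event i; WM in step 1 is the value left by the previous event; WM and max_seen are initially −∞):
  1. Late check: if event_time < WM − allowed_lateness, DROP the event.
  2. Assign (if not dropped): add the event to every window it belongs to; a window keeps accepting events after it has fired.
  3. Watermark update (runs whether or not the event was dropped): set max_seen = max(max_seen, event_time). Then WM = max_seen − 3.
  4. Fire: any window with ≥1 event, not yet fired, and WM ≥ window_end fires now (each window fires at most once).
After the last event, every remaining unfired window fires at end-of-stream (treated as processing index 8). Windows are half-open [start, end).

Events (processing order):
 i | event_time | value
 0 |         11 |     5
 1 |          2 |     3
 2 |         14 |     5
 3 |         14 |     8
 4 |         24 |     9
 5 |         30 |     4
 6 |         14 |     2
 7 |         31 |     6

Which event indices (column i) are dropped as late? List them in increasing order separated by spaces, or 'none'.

1 6

i=0 t=11 v=5: → [8,16); WM=8
i=1 t=2 v=3: DROP (t<8-3); WM=8
i=2 t=14 v=5: → [8,16); WM=11
i=3 t=14 v=8: → [8,16); WM=11
i=4 t=24 v=9: → [24,32); WM=21; [8,16) fires=2
i=5 t=30 v=4: → [24,32); WM=27
i=6 t=14 v=2: DROP (t<27-3); WM=27
i=7 t=31 v=6: → [24,32); WM=28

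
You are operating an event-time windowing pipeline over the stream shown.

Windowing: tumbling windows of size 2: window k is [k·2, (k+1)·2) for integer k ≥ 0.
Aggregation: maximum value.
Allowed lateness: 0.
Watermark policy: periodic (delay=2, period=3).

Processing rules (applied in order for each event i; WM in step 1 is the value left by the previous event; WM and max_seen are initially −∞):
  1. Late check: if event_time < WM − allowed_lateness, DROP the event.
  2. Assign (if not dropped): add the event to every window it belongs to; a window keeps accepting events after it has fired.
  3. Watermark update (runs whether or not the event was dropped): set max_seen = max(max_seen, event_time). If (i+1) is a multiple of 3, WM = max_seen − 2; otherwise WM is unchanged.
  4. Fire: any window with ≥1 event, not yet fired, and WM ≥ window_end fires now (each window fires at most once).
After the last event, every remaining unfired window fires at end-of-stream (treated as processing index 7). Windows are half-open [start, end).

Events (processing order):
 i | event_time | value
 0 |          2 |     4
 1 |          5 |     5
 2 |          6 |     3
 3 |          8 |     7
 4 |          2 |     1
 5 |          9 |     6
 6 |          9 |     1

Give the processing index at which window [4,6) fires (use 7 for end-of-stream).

i=0 t=2 v=4: → [2,4); WM=−∞
i=1 t=5 v=5: → [4,6); WM=−∞
i=2 t=6 v=3: → [6,8); WM=4; [2,4) fires=4
i=3 t=8 v=7: → [8,10); WM=4
i=4 t=2 v=1: DROP (t<4-0); WM=4
i=5 t=9 v=6: → [8,10); WM=7; [4,6) fires=5
i=6 t=9 v=1: → [8,10); WM=7

5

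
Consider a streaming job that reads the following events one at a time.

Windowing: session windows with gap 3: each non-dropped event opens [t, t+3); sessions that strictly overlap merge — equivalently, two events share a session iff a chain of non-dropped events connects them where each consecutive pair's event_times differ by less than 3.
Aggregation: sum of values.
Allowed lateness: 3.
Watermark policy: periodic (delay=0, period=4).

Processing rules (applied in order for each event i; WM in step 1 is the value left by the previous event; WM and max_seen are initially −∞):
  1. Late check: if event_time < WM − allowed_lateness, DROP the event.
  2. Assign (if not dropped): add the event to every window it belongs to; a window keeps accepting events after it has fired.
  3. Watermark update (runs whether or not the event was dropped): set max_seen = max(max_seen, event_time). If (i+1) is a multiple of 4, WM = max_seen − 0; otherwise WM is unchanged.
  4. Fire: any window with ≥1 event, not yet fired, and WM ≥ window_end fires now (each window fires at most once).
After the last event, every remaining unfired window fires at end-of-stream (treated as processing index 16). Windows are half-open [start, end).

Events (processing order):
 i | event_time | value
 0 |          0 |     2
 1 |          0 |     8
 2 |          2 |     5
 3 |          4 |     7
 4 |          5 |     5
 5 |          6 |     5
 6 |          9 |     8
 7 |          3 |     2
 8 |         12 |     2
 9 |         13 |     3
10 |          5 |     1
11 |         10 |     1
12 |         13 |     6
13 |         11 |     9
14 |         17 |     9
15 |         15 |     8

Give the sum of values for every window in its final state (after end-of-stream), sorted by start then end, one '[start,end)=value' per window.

[0,9)=34 [9,20)=46

i=0 t=0 v=2: → [0,3); WM=−∞
i=1 t=0 v=8: → [0,3); WM=−∞
i=2 t=2 v=5: → [0,5); WM=−∞
i=3 t=4 v=7: → [0,7); WM=4
i=4 t=5 v=5: → [0,8); WM=4
i=5 t=6 v=5: → [0,9); WM=4
i=6 t=9 v=8: → [9,12); WM=4
i=7 t=3 v=2: → [0,9); WM=9
i=8 t=12 v=2: → [12,15); WM=9
i=9 t=13 v=3: → [12,16); WM=9
i=10 t=5 v=1: DROP (t<9-3); WM=9
i=11 t=10 v=1: → [9,16); WM=13
i=12 t=13 v=6: → [9,16); WM=13
i=13 t=11 v=9: → [9,16); WM=13
i=14 t=17 v=9: → [17,20); WM=13
i=15 t=15 v=8: → [9,20); WM=17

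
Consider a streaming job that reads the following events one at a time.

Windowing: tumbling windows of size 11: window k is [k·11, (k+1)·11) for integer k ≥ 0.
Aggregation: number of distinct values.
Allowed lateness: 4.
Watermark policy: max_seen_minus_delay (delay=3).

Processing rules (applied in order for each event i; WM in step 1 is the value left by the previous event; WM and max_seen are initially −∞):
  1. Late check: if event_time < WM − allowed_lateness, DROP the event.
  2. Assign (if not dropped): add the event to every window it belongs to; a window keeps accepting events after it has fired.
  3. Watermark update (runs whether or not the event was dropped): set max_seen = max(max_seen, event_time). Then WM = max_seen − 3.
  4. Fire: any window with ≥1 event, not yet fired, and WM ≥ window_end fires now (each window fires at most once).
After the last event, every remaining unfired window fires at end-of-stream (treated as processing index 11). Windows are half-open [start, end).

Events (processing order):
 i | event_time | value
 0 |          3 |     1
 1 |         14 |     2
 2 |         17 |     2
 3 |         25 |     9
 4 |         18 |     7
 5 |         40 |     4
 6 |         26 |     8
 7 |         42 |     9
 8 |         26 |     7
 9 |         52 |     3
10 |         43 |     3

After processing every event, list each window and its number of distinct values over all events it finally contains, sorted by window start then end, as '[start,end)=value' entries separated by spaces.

[0,11)=1 [11,22)=2 [22,33)=1 [33,44)=2 [44,55)=1

i=0 t=3 v=1: → [0,11); WM=0
i=1 t=14 v=2: → [11,22); WM=11; [0,11) fires=1
i=2 t=17 v=2: → [11,22); WM=14
i=3 t=25 v=9: → [22,33); WM=22; [11,22) fires=1
i=4 t=18 v=7: → [11,22); WM=22
i=5 t=40 v=4: → [33,44); WM=37; [22,33) fires=1
i=6 t=26 v=8: DROP (t<37-4); WM=37
i=7 t=42 v=9: → [33,44); WM=39
i=8 t=26 v=7: DROP (t<39-4); WM=39
i=9 t=52 v=3: → [44,55); WM=49; [33,44) fires=2
i=10 t=43 v=3: DROP (t<49-4); WM=49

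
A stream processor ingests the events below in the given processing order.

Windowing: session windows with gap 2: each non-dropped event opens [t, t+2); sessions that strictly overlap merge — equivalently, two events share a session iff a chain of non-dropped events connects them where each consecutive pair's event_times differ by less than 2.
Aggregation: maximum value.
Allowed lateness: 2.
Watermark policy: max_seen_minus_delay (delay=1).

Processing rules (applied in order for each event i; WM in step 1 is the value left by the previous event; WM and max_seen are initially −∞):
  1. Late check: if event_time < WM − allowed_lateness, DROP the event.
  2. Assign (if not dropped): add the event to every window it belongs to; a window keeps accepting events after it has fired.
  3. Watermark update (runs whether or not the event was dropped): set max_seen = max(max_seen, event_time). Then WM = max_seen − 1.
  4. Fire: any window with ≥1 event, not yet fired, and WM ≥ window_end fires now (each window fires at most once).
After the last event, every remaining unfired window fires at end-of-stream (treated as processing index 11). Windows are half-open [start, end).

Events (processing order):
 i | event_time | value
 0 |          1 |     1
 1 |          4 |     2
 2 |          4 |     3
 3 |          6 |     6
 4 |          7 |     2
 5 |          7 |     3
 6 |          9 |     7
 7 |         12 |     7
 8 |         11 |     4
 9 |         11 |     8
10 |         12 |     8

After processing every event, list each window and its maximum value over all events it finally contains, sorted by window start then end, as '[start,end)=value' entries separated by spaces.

[1,3)=1 [4,6)=3 [6,9)=6 [9,11)=7 [11,14)=8

i=0 t=1 v=1: → [1,3); WM=0
i=1 t=4 v=2: → [4,6); WM=3
i=2 t=4 v=3: → [4,6); WM=3
i=3 t=6 v=6: → [6,8); WM=5
i=4 t=7 v=2: → [6,9); WM=6
i=5 t=7 v=3: → [6,9); WM=6
i=6 t=9 v=7: → [9,11); WM=8
i=7 t=12 v=7: → [12,14); WM=11
i=8 t=11 v=4: → [11,14); WM=11
i=9 t=11 v=8: → [11,14); WM=11
i=10 t=12 v=8: → [11,14); WM=11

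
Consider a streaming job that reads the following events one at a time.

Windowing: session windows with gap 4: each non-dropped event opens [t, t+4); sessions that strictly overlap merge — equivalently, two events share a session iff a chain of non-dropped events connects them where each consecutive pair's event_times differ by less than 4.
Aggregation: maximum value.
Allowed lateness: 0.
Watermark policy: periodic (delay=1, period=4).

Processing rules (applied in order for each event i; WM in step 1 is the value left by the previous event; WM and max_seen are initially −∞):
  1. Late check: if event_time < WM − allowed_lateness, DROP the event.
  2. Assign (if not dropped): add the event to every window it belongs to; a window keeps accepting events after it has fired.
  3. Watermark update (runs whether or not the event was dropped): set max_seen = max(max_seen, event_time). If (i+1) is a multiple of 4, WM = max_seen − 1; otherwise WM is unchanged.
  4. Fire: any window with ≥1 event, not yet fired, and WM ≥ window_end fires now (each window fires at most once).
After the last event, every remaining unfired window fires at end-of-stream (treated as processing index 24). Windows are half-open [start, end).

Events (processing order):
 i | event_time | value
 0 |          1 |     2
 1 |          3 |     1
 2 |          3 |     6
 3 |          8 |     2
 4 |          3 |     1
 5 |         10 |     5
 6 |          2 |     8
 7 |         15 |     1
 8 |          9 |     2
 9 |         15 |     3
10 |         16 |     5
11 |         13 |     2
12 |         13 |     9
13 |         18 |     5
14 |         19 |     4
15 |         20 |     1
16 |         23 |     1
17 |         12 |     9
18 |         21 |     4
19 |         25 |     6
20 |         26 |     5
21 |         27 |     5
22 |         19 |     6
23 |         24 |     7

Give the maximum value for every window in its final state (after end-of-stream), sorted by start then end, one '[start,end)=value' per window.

i=0 t=1 v=2: → [1,5); WM=−∞
i=1 t=3 v=1: → [1,7); WM=−∞
i=2 t=3 v=6: → [1,7); WM=−∞
i=3 t=8 v=2: → [8,12); WM=7
i=4 t=3 v=1: DROP (t<7-0); WM=7
i=5 t=10 v=5: → [8,14); WM=7
i=6 t=2 v=8: DROP (t<7-0); WM=7
i=7 t=15 v=1: → [15,19); WM=14
i=8 t=9 v=2: DROP (t<14-0); WM=14
i=9 t=15 v=3: → [15,19); WM=14
i=10 t=16 v=5: → [15,20); WM=14
i=11 t=13 v=2: DROP (t<14-0); WM=15
i=12 t=13 v=9: DROP (t<15-0); WM=15
i=13 t=18 v=5: → [15,22); WM=15
i=14 t=19 v=4: → [15,23); WM=15
i=15 t=20 v=1: → [15,24); WM=19
i=16 t=23 v=1: → [15,27); WM=19
i=17 t=12 v=9: DROP (t<19-0); WM=19
i=18 t=21 v=4: → [15,27); WM=19
i=19 t=25 v=6: → [15,29); WM=24
i=20 t=26 v=5: → [15,30); WM=24
i=21 t=27 v=5: → [15,31); WM=24
i=22 t=19 v=6: DROP (t<24-0); WM=24
i=23 t=24 v=7: → [15,31); WM=26

[1,7)=6 [8,14)=5 [15,31)=7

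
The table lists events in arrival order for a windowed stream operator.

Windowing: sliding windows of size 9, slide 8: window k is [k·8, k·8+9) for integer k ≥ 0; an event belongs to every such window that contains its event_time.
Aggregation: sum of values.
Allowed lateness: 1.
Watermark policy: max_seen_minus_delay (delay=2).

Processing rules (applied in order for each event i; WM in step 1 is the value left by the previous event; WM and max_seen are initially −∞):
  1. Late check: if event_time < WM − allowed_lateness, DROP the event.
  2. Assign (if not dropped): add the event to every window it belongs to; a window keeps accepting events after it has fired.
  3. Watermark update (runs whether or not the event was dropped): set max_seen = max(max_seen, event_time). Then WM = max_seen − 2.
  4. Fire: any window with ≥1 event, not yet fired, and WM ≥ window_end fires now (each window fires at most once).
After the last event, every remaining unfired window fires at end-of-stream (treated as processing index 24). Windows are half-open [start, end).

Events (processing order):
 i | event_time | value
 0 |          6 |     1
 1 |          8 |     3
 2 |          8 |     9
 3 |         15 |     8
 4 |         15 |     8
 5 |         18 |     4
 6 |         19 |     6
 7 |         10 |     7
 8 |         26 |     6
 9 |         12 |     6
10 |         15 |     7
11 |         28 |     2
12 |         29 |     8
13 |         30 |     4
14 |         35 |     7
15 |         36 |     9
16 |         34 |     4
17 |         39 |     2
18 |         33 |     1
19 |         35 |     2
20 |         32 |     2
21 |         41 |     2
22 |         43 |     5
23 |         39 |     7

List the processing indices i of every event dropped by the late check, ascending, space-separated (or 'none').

7 9 10 18 19 20 23

i=0 t=6 v=1: → [0,9); WM=4
i=1 t=8 v=3: → [8,17),[0,9); WM=6
i=2 t=8 v=9: → [8,17),[0,9); WM=6
i=3 t=15 v=8: → [8,17); WM=13; [0,9) fires=13
i=4 t=15 v=8: → [8,17); WM=13
i=5 t=18 v=4: → [16,25); WM=16
i=6 t=19 v=6: → [16,25); WM=17; [8,17) fires=28
i=7 t=10 v=7: DROP (t<17-1); WM=17
i=8 t=26 v=6: → [24,33); WM=24
i=9 t=12 v=6: DROP (t<24-1); WM=24
i=10 t=15 v=7: DROP (t<24-1); WM=24
i=11 t=28 v=2: → [24,33); WM=26; [16,25) fires=10
i=12 t=29 v=8: → [24,33); WM=27
i=13 t=30 v=4: → [24,33); WM=28
i=14 t=35 v=7: → [32,41); WM=33; [24,33) fires=20
i=15 t=36 v=9: → [32,41); WM=34
i=16 t=34 v=4: → [32,41); WM=34
i=17 t=39 v=2: → [32,41); WM=37
i=18 t=33 v=1: DROP (t<37-1); WM=37
i=19 t=35 v=2: DROP (t<37-1); WM=37
i=20 t=32 v=2: DROP (t<37-1); WM=37
i=21 t=41 v=2: → [40,49); WM=39
i=22 t=43 v=5: → [40,49); WM=41; [32,41) fires=22
i=23 t=39 v=7: DROP (t<41-1); WM=41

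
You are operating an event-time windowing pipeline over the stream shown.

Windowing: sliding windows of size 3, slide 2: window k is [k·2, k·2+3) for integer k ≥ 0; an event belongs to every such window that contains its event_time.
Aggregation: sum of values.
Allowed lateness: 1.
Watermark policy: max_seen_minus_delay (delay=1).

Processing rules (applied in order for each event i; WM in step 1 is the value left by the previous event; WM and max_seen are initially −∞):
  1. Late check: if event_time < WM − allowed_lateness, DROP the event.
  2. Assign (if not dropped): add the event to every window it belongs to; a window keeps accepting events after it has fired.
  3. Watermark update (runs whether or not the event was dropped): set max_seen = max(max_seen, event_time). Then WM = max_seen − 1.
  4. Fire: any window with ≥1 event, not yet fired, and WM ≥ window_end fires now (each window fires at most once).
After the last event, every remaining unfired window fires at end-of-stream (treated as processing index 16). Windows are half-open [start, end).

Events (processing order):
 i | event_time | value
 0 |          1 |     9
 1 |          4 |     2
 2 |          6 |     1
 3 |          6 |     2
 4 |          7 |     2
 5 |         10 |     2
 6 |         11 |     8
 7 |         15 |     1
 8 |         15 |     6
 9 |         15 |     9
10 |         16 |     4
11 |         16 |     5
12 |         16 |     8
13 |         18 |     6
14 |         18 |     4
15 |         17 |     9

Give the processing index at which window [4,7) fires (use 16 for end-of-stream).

5

i=0 t=1 v=9: → [0,3); WM=0
i=1 t=4 v=2: → [4,7),[2,5); WM=3; [0,3) fires=9
i=2 t=6 v=1: → [6,9),[4,7); WM=5; [2,5) fires=2
i=3 t=6 v=2: → [6,9),[4,7); WM=5
i=4 t=7 v=2: → [6,9); WM=6
i=5 t=10 v=2: → [10,13),[8,11); WM=9; [4,7) fires=5 [6,9) fires=5
i=6 t=11 v=8: → [10,13); WM=10
i=7 t=15 v=1: → [14,17); WM=14; [8,11) fires=2 [10,13) fires=10
i=8 t=15 v=6: → [14,17); WM=14
i=9 t=15 v=9: → [14,17); WM=14
i=10 t=16 v=4: → [16,19),[14,17); WM=15
i=11 t=16 v=5: → [16,19),[14,17); WM=15
i=12 t=16 v=8: → [16,19),[14,17); WM=15
i=13 t=18 v=6: → [18,21),[16,19); WM=17; [14,17) fires=33
i=14 t=18 v=4: → [18,21),[16,19); WM=17
i=15 t=17 v=9: → [16,19); WM=17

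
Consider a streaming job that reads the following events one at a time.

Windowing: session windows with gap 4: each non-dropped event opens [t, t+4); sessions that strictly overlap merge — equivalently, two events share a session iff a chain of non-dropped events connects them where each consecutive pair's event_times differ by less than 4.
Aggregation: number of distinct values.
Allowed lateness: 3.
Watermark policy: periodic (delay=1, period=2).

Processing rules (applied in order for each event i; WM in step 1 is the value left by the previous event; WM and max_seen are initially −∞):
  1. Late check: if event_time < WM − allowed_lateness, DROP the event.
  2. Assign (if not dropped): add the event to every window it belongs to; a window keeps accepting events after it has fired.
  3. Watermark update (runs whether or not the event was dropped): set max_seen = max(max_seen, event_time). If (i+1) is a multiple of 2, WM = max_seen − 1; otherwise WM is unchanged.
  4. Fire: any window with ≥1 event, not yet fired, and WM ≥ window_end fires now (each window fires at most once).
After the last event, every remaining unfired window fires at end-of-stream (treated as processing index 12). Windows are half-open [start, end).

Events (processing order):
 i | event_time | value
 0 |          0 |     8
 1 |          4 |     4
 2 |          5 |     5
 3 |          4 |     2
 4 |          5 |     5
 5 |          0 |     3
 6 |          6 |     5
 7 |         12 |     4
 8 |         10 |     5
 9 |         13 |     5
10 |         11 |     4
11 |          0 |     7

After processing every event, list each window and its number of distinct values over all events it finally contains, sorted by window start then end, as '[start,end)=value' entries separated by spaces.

i=0 t=0 v=8: → [0,4); WM=−∞
i=1 t=4 v=4: → [4,8); WM=3
i=2 t=5 v=5: → [4,9); WM=3
i=3 t=4 v=2: → [4,9); WM=4
i=4 t=5 v=5: → [4,9); WM=4
i=5 t=0 v=3: DROP (t<4-3); WM=4
i=6 t=6 v=5: → [4,10); WM=4
i=7 t=12 v=4: → [12,16); WM=11
i=8 t=10 v=5: → [10,16); WM=11
i=9 t=13 v=5: → [10,17); WM=12
i=10 t=11 v=4: → [10,17); WM=12
i=11 t=0 v=7: DROP (t<12-3); WM=12

[0,4)=1 [4,10)=3 [10,17)=2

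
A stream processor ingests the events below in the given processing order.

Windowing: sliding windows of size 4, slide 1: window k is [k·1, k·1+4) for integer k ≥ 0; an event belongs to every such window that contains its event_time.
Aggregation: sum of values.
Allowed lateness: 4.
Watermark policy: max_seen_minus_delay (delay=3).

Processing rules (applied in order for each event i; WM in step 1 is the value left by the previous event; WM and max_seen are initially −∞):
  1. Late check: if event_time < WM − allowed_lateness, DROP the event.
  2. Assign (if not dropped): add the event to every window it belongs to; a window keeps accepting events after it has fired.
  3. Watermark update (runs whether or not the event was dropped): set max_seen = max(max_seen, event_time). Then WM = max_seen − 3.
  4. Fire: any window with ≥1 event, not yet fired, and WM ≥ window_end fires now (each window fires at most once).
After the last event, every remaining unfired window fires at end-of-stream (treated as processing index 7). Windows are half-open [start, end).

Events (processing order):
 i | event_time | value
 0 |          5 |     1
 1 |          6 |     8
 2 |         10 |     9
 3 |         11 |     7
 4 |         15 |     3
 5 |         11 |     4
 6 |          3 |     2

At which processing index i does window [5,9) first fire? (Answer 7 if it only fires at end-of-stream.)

i=0 t=5 v=1: → [5,9),[4,8),[3,7),[2,6); WM=2
i=1 t=6 v=8: → [6,10),[5,9),[4,8),[3,7); WM=3
i=2 t=10 v=9: → [10,14),[9,13),[8,12),[7,11); WM=7; [2,6) fires=1 [3,7) fires=9
i=3 t=11 v=7: → [11,15),[10,14),[9,13),[8,12); WM=8; [4,8) fires=9
i=4 t=15 v=3: → [15,19),[14,18),[13,17),[12,16); WM=12; [5,9) fires=9 [6,10) fires=8 [7,11) fires=9 [8,12) fires=16
i=5 t=11 v=4: → [11,15),[10,14),[9,13),[8,12); WM=12
i=6 t=3 v=2: DROP (t<12-4); WM=12

4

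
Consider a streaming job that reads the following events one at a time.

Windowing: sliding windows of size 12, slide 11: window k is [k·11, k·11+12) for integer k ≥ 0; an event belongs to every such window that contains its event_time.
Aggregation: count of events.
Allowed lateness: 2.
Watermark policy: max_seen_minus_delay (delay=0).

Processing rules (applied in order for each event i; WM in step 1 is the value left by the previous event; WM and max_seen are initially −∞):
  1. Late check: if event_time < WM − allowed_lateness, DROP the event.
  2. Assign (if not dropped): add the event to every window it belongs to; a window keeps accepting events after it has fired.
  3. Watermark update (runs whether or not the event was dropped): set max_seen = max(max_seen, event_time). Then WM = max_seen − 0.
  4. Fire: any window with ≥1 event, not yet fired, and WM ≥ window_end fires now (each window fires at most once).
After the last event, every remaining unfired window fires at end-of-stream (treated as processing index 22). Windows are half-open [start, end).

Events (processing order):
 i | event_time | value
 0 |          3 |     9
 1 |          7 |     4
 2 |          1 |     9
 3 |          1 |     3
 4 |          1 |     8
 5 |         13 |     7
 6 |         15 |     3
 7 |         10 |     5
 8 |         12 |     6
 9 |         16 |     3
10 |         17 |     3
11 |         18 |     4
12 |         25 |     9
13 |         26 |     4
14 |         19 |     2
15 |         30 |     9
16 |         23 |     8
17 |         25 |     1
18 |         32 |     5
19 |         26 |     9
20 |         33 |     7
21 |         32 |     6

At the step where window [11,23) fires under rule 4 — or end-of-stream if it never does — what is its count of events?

5

i=0 t=3 v=9: → [0,12); WM=3
i=1 t=7 v=4: → [0,12); WM=7
i=2 t=1 v=9: DROP (t<7-2); WM=7
i=3 t=1 v=3: DROP (t<7-2); WM=7
i=4 t=1 v=8: DROP (t<7-2); WM=7
i=5 t=13 v=7: → [11,23); WM=13; [0,12) fires=2
i=6 t=15 v=3: → [11,23); WM=15
i=7 t=10 v=5: DROP (t<15-2); WM=15
i=8 t=12 v=6: DROP (t<15-2); WM=15
i=9 t=16 v=3: → [11,23); WM=16
i=10 t=17 v=3: → [11,23); WM=17
i=11 t=18 v=4: → [11,23); WM=18
i=12 t=25 v=9: → [22,34); WM=25; [11,23) fires=5
i=13 t=26 v=4: → [22,34); WM=26
i=14 t=19 v=2: DROP (t<26-2); WM=26
i=15 t=30 v=9: → [22,34); WM=30
i=16 t=23 v=8: DROP (t<30-2); WM=30
i=17 t=25 v=1: DROP (t<30-2); WM=30
i=18 t=32 v=5: → [22,34); WM=32
i=19 t=26 v=9: DROP (t<32-2); WM=32
i=20 t=33 v=7: → [33,45),[22,34); WM=33
i=21 t=32 v=6: → [22,34); WM=33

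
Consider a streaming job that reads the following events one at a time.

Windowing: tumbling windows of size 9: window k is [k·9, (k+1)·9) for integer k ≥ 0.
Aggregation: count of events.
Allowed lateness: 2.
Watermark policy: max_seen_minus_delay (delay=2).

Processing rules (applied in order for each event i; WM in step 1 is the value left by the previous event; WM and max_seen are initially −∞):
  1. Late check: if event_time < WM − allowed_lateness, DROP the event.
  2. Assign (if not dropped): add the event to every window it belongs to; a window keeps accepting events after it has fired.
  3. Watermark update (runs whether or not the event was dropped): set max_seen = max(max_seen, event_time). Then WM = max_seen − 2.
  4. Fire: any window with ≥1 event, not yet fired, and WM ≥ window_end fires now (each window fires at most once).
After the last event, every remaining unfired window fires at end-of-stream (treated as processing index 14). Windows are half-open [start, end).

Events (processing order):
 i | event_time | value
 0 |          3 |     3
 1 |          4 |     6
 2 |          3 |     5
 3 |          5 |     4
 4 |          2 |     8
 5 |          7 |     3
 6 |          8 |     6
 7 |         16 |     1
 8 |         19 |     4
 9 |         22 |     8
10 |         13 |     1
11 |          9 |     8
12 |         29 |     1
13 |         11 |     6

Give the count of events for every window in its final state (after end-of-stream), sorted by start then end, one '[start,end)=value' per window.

i=0 t=3 v=3: → [0,9); WM=1
i=1 t=4 v=6: → [0,9); WM=2
i=2 t=3 v=5: → [0,9); WM=2
i=3 t=5 v=4: → [0,9); WM=3
i=4 t=2 v=8: → [0,9); WM=3
i=5 t=7 v=3: → [0,9); WM=5
i=6 t=8 v=6: → [0,9); WM=6
i=7 t=16 v=1: → [9,18); WM=14; [0,9) fires=7
i=8 t=19 v=4: → [18,27); WM=17
i=9 t=22 v=8: → [18,27); WM=20; [9,18) fires=1
i=10 t=13 v=1: DROP (t<20-2); WM=20
i=11 t=9 v=8: DROP (t<20-2); WM=20
i=12 t=29 v=1: → [27,36); WM=27; [18,27) fires=2
i=13 t=11 v=6: DROP (t<27-2); WM=27

[0,9)=7 [9,18)=1 [18,27)=2 [27,36)=1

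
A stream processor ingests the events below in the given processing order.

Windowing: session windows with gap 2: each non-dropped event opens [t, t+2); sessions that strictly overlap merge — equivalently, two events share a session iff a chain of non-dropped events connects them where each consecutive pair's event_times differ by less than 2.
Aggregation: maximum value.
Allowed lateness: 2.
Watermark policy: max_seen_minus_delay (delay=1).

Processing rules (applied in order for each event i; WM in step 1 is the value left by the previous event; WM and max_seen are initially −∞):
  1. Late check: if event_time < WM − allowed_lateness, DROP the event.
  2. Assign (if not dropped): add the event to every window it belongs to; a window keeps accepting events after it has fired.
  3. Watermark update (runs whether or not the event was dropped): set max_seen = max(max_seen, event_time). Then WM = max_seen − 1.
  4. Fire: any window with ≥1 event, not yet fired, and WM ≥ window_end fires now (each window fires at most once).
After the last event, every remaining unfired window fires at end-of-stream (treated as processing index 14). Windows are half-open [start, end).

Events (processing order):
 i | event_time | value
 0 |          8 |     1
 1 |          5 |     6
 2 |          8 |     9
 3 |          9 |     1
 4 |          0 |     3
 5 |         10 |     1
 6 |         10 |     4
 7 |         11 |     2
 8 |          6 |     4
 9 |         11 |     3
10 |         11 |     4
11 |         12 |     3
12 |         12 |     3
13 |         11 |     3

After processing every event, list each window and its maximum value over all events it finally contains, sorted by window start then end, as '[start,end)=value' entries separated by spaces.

i=0 t=8 v=1: → [8,10); WM=7
i=1 t=5 v=6: → [5,7); WM=7
i=2 t=8 v=9: → [8,10); WM=7
i=3 t=9 v=1: → [8,11); WM=8
i=4 t=0 v=3: DROP (t<8-2); WM=8
i=5 t=10 v=1: → [8,12); WM=9
i=6 t=10 v=4: → [8,12); WM=9
i=7 t=11 v=2: → [8,13); WM=10
i=8 t=6 v=4: DROP (t<10-2); WM=10
i=9 t=11 v=3: → [8,13); WM=10
i=10 t=11 v=4: → [8,13); WM=10
i=11 t=12 v=3: → [8,14); WM=11
i=12 t=12 v=3: → [8,14); WM=11
i=13 t=11 v=3: → [8,14); WM=11

[5,7)=6 [8,14)=9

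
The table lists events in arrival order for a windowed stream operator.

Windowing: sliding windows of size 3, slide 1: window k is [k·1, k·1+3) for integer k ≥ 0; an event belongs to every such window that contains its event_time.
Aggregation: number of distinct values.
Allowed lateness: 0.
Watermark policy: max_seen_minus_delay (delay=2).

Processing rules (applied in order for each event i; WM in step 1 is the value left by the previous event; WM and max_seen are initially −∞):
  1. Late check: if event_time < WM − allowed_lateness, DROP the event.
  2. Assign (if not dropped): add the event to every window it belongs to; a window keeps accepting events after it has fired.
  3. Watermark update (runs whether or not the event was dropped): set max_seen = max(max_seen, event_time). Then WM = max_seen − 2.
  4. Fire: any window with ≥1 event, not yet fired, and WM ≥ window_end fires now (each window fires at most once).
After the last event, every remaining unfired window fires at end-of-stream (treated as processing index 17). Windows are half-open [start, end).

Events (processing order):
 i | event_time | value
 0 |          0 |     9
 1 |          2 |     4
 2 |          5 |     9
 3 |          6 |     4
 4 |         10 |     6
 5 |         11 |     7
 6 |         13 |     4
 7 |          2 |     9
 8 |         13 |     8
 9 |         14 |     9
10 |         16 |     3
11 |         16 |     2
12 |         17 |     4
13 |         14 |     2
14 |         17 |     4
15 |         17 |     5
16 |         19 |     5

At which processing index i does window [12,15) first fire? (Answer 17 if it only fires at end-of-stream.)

12

i=0 t=0 v=9: → [0,3); WM=-2
i=1 t=2 v=4: → [2,5),[1,4),[0,3); WM=0
i=2 t=5 v=9: → [5,8),[4,7),[3,6); WM=3; [0,3) fires=2
i=3 t=6 v=4: → [6,9),[5,8),[4,7); WM=4; [1,4) fires=1
i=4 t=10 v=6: → [10,13),[9,12),[8,11); WM=8; [2,5) fires=1 [3,6) fires=1 [4,7) fires=2 [5,8) fires=2
i=5 t=11 v=7: → [11,14),[10,13),[9,12); WM=9; [6,9) fires=1
i=6 t=13 v=4: → [13,16),[12,15),[11,14); WM=11; [8,11) fires=1
i=7 t=2 v=9: DROP (t<11-0); WM=11
i=8 t=13 v=8: → [13,16),[12,15),[11,14); WM=11
i=9 t=14 v=9: → [14,17),[13,16),[12,15); WM=12; [9,12) fires=2
i=10 t=16 v=3: → [16,19),[15,18),[14,17); WM=14; [10,13) fires=2 [11,14) fires=3
i=11 t=16 v=2: → [16,19),[15,18),[14,17); WM=14
i=12 t=17 v=4: → [17,20),[16,19),[15,18); WM=15; [12,15) fires=3
i=13 t=14 v=2: DROP (t<15-0); WM=15
i=14 t=17 v=4: → [17,20),[16,19),[15,18); WM=15
i=15 t=17 v=5: → [17,20),[16,19),[15,18); WM=15
i=16 t=19 v=5: → [19,22),[18,21),[17,20); WM=17; [13,16) fires=3 [14,17) fires=3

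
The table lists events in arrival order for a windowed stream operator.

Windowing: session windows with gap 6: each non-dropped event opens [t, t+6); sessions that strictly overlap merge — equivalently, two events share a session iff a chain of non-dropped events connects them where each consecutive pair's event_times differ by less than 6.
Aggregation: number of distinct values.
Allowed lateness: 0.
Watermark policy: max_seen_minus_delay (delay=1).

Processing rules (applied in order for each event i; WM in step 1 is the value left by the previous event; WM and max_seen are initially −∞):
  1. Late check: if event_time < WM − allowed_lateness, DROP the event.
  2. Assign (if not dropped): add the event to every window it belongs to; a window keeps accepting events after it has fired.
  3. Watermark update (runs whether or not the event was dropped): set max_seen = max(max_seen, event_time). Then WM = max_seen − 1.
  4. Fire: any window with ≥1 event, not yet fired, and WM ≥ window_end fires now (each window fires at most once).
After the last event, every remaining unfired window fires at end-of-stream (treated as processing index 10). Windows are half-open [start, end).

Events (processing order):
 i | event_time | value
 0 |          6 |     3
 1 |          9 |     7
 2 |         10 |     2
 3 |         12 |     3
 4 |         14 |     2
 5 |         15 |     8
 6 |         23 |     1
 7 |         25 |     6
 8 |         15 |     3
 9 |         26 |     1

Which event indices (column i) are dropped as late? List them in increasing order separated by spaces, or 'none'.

8

i=0 t=6 v=3: → [6,12); WM=5
i=1 t=9 v=7: → [6,15); WM=8
i=2 t=10 v=2: → [6,16); WM=9
i=3 t=12 v=3: → [6,18); WM=11
i=4 t=14 v=2: → [6,20); WM=13
i=5 t=15 v=8: → [6,21); WM=14
i=6 t=23 v=1: → [23,29); WM=22
i=7 t=25 v=6: → [23,31); WM=24
i=8 t=15 v=3: DROP (t<24-0); WM=24
i=9 t=26 v=1: → [23,32); WM=25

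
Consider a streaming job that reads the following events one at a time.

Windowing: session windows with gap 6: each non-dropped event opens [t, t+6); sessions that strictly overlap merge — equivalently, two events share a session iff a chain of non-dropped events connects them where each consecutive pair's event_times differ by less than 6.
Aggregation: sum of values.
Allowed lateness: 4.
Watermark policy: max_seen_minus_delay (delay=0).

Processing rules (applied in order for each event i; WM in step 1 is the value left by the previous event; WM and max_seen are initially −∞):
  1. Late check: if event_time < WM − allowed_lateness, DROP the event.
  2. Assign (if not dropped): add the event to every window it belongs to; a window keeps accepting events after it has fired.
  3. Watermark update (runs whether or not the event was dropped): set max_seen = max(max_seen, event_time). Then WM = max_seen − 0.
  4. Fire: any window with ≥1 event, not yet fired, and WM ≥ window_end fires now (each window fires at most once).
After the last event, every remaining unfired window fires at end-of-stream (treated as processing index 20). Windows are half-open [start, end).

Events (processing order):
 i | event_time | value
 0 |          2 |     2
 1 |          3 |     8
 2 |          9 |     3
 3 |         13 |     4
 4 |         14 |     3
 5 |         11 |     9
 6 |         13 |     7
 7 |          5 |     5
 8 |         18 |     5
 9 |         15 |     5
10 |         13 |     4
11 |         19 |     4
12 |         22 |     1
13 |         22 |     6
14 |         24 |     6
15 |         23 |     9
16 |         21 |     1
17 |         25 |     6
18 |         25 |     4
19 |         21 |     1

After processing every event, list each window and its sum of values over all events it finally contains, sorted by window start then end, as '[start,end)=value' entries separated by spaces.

[2,9)=10 [9,31)=74

i=0 t=2 v=2: → [2,8); WM=2
i=1 t=3 v=8: → [2,9); WM=3
i=2 t=9 v=3: → [9,15); WM=9
i=3 t=13 v=4: → [9,19); WM=13
i=4 t=14 v=3: → [9,20); WM=14
i=5 t=11 v=9: → [9,20); WM=14
i=6 t=13 v=7: → [9,20); WM=14
i=7 t=5 v=5: DROP (t<14-4); WM=14
i=8 t=18 v=5: → [9,24); WM=18
i=9 t=15 v=5: → [9,24); WM=18
i=10 t=13 v=4: DROP (t<18-4); WM=18
i=11 t=19 v=4: → [9,25); WM=19
i=12 t=22 v=1: → [9,28); WM=22
i=13 t=22 v=6: → [9,28); WM=22
i=14 t=24 v=6: → [9,30); WM=24
i=15 t=23 v=9: → [9,30); WM=24
i=16 t=21 v=1: → [9,30); WM=24
i=17 t=25 v=6: → [9,31); WM=25
i=18 t=25 v=4: → [9,31); WM=25
i=19 t=21 v=1: → [9,31); WM=25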